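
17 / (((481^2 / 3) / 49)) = 2499 / 231361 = 0.01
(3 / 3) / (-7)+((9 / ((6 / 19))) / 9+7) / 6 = 391 / 252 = 1.55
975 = 975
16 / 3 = 5.33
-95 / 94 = -1.01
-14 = -14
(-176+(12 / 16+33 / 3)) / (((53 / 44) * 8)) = -7227 / 424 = -17.04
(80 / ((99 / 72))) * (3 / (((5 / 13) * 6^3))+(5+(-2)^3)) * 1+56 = -1048 / 9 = -116.44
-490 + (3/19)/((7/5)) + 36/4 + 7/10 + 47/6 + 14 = -914416/1995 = -458.35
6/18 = 1/3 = 0.33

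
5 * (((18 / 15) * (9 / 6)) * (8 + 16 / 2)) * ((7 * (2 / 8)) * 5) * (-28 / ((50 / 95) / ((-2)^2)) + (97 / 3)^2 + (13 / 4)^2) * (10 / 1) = 21248815 / 2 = 10624407.50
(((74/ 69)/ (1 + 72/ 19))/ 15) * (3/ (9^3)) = 1406/ 22886955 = 0.00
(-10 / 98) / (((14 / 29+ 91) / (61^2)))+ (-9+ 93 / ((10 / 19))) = 212609519 / 1299970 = 163.55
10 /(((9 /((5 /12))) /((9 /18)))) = 25 /108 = 0.23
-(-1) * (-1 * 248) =-248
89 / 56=1.59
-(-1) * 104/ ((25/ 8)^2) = 6656/ 625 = 10.65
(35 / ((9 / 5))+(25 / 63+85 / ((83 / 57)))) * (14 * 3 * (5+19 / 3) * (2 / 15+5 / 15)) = 38935372 / 2241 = 17374.11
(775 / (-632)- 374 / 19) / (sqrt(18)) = -251093 * sqrt(2) / 72048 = -4.93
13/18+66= 1201/18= 66.72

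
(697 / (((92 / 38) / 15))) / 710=39729 / 6532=6.08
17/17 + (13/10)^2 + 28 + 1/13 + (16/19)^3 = 279664223/8916700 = 31.36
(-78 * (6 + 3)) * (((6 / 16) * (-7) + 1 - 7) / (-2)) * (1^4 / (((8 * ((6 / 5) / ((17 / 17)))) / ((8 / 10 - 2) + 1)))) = 63.07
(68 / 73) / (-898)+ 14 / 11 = 458504 / 360547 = 1.27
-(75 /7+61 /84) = -961 /84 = -11.44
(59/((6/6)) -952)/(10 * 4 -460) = 893/420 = 2.13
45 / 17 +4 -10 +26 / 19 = -641 / 323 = -1.98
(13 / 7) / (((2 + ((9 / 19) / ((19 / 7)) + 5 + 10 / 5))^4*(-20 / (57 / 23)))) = -4194940071127 / 129150451694960640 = -0.00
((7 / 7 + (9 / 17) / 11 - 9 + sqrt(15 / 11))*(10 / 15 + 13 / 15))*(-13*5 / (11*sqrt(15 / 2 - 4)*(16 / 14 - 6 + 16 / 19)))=-8447647*sqrt(14) / 3295314 + 5681*sqrt(2310) / 193842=-8.18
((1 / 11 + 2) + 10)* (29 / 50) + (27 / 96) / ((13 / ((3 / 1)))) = 7.08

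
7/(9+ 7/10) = 70/97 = 0.72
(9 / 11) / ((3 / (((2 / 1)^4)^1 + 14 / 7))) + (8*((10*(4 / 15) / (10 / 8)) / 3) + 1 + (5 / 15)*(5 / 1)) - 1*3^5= -113719 / 495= -229.74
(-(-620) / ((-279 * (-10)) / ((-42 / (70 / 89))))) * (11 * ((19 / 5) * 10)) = -74404 / 15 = -4960.27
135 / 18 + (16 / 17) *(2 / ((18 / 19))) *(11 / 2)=5639 / 306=18.43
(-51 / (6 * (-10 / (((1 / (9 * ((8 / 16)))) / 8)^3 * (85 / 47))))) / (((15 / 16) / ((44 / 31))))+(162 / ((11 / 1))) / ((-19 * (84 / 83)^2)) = -987753110017 / 1305301064760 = -0.76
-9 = -9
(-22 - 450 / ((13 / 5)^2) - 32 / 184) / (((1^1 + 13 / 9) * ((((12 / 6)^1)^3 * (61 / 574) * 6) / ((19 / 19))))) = -74248335 / 10432708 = -7.12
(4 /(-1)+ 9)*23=115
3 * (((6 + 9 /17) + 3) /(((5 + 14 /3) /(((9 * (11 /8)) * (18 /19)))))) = 34.67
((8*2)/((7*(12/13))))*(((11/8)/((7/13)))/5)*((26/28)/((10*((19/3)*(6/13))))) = 314171/7820400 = 0.04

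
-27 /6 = -9 /2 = -4.50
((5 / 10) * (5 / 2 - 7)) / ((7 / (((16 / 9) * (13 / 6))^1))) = -26 / 21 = -1.24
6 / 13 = 0.46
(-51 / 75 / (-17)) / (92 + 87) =1 / 4475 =0.00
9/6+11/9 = 49/18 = 2.72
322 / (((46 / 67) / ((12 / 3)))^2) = 251384 / 23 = 10929.74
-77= -77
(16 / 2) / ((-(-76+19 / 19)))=8 / 75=0.11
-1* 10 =-10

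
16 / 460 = 4 / 115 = 0.03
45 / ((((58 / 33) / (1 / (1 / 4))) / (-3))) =-8910 / 29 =-307.24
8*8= 64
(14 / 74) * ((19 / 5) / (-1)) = -133 / 185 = -0.72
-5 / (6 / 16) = -40 / 3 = -13.33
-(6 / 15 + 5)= -27 / 5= -5.40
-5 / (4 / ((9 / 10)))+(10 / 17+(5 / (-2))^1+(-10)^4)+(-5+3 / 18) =4076789 / 408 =9992.13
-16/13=-1.23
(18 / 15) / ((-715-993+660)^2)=3 / 2745760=0.00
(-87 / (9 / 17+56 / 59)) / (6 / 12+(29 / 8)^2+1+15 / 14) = -39092928 / 10438837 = -3.74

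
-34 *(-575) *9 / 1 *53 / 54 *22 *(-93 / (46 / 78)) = -599119950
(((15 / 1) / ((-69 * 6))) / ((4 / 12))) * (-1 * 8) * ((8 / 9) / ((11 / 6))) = 320 / 759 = 0.42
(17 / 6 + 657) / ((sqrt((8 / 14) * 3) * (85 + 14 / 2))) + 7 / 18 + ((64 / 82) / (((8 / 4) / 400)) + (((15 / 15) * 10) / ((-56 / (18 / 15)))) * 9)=3959 * sqrt(21) / 3312 + 399223 / 2583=160.04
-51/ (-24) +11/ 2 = 61/ 8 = 7.62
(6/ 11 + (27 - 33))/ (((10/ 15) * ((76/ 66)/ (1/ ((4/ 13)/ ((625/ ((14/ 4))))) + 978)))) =-2945295/ 266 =-11072.54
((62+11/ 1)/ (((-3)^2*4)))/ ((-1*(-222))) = 73/ 7992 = 0.01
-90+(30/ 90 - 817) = -2720/ 3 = -906.67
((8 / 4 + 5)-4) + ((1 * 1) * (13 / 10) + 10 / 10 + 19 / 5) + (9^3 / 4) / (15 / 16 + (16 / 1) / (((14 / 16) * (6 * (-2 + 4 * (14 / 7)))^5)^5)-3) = -42359492801150384451152732456598663856219 / 534412685872983402870375108409892536310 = -79.26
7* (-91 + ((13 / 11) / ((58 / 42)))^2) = -64300054 / 101761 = -631.87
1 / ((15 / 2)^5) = 32 / 759375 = 0.00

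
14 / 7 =2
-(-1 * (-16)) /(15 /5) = -5.33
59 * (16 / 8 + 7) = 531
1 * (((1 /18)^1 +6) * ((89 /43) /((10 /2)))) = 9701 /3870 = 2.51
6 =6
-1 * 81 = -81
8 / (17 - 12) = 8 / 5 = 1.60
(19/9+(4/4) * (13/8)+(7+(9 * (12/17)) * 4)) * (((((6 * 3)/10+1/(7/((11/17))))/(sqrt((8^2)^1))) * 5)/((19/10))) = 124549675/5534928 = 22.50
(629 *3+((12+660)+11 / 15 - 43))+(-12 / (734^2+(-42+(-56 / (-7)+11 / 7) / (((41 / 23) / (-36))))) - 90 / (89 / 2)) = 2914966839341 / 1159165815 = 2514.71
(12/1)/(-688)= -0.02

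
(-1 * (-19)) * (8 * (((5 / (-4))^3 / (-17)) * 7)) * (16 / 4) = 16625 / 34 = 488.97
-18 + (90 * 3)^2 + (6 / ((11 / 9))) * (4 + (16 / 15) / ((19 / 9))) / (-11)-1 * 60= 837065778 / 11495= 72819.99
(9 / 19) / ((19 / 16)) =144 / 361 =0.40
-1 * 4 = -4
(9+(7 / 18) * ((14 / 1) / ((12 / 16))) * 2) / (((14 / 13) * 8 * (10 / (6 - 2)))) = 1651 / 1512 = 1.09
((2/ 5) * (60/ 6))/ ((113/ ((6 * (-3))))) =-72/ 113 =-0.64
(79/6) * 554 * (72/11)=525192/11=47744.73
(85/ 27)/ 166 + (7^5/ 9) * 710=1325885.57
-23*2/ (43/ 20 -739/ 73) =5.77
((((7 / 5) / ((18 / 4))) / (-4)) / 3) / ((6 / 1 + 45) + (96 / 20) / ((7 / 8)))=-49 / 106758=-0.00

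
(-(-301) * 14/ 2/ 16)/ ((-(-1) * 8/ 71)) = 1168.73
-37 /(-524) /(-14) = -0.01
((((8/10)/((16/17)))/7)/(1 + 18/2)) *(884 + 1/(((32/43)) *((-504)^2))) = 122155279067/11379916800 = 10.73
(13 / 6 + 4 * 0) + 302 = 1825 / 6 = 304.17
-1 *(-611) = 611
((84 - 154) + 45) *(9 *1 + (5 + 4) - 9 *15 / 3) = 675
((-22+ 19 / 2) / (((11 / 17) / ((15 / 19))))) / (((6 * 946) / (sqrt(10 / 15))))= -2125 * sqrt(6) / 2372568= -0.00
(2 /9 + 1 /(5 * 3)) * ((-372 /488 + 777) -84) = 365963 /1830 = 199.98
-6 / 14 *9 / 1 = -27 / 7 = -3.86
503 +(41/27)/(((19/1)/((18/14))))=200738/399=503.10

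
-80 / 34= -40 / 17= -2.35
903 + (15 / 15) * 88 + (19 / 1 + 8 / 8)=1011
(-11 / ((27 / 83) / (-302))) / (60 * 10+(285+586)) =275726 / 39717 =6.94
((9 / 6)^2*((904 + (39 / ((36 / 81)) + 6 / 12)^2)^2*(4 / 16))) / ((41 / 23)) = 4003648961103 / 167936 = 23840325.84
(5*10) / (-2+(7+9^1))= 25 / 7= 3.57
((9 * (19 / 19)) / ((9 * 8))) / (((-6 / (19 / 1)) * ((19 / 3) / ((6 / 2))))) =-3 / 16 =-0.19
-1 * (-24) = 24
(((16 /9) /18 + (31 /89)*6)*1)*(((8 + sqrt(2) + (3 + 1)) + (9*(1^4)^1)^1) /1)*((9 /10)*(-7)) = -386561 /1335 -55223*sqrt(2) /4005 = -309.06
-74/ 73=-1.01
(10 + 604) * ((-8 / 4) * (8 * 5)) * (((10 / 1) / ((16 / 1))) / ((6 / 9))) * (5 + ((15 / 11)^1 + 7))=-6769350 / 11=-615395.45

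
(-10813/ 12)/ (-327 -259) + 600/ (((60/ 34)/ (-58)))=-138660227/ 7032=-19718.46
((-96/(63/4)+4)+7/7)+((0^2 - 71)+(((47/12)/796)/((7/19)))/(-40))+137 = 173590787/2674560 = 64.90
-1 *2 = -2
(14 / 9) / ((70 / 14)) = 14 / 45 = 0.31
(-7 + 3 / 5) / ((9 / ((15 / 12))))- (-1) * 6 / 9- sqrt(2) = -1.64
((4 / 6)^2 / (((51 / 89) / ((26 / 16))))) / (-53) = -1157 / 48654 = -0.02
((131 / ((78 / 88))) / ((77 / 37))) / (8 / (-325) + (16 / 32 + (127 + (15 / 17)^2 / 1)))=0.55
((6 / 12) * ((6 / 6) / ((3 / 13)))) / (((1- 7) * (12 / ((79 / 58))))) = -0.04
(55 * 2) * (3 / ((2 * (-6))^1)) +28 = 0.50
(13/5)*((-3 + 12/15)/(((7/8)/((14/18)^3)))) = -56056/18225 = -3.08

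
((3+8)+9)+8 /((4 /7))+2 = 36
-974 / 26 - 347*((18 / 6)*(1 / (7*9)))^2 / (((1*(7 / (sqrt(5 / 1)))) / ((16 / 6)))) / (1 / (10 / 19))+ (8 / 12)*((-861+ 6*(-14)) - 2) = -26083 / 39 - 27760*sqrt(5) / 175959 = -669.15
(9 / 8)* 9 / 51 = 27 / 136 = 0.20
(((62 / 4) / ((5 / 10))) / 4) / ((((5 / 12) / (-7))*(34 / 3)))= -1953 / 170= -11.49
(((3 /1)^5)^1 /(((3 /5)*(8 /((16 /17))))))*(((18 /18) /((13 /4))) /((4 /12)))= 9720 /221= 43.98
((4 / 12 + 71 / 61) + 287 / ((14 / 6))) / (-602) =-22783 / 110166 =-0.21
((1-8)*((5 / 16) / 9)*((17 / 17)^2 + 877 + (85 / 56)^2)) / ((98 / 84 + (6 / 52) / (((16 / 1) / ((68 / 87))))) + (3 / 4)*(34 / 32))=-1734597735 / 15964144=-108.66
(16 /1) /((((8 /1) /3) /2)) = 12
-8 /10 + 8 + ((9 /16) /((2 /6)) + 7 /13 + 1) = 10843 /1040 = 10.43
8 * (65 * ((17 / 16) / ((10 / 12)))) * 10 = 6630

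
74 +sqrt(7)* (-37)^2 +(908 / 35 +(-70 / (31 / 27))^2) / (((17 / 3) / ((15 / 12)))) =102884632 / 114359 +1369* sqrt(7) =4521.70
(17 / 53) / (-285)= -17 / 15105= -0.00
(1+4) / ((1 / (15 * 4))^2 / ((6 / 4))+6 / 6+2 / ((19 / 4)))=513000 / 145819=3.52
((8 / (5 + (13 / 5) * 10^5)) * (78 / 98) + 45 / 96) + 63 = 25875447579 / 407687840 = 63.47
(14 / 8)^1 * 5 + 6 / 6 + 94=415 / 4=103.75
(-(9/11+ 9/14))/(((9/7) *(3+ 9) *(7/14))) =-25/132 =-0.19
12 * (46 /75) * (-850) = -6256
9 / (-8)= -9 / 8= -1.12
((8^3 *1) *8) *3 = 12288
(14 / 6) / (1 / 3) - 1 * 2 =5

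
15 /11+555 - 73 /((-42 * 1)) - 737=-82651 /462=-178.90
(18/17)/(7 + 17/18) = 324/2431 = 0.13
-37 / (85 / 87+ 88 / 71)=-228549 / 13691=-16.69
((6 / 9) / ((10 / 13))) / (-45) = -13 / 675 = -0.02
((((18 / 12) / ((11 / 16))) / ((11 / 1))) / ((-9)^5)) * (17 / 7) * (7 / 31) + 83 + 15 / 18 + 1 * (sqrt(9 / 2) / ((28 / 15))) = 45 * sqrt(2) / 56 + 12378986161 / 147661866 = 84.97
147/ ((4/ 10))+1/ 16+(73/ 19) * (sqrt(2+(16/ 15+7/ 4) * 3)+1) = 383.82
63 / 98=9 / 14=0.64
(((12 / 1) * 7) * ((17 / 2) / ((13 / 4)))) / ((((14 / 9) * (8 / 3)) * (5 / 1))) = 1377 / 130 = 10.59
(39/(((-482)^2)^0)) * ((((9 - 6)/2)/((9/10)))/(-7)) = -65/7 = -9.29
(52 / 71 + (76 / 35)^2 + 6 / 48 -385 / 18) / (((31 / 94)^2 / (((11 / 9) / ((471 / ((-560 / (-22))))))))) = -875165269268 / 91107830835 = -9.61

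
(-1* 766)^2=586756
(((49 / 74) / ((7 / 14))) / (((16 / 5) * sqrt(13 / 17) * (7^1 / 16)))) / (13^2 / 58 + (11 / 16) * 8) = 1015 * sqrt(221) / 117364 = 0.13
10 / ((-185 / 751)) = -1502 / 37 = -40.59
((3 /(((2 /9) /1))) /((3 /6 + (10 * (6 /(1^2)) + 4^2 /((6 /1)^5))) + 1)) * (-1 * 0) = 0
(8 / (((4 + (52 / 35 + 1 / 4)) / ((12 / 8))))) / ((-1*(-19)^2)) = -1680 / 289883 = -0.01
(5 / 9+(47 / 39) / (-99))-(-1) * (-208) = -800990 / 3861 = -207.46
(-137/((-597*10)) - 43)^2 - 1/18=65827724279/35640900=1846.97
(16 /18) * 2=16 /9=1.78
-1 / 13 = -0.08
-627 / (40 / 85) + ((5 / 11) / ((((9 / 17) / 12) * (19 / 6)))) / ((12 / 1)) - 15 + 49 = -6511289 / 5016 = -1298.10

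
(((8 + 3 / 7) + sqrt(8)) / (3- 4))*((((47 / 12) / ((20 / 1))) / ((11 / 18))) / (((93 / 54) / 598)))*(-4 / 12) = 126477*sqrt(2) / 1705 + 7462143 / 23870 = 417.52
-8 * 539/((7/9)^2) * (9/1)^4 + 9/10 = -467668071/10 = -46766807.10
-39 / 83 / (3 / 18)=-234 / 83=-2.82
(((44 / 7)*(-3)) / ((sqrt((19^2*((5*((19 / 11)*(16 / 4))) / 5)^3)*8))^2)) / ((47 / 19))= -43923 / 5488077952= -0.00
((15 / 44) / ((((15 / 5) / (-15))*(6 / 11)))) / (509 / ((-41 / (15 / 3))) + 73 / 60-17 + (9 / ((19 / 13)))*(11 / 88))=292125 / 7206071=0.04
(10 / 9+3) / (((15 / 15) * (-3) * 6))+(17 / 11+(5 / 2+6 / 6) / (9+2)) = 1457 / 891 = 1.64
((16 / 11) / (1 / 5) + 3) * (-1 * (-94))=10622 / 11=965.64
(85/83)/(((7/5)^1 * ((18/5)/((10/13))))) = 10625/67977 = 0.16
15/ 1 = 15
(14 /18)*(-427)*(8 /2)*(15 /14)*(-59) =251930 /3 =83976.67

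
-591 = -591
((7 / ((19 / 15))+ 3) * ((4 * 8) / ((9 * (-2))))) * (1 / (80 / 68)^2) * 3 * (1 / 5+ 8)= -639846 / 2375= -269.41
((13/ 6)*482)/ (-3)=-3133/ 9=-348.11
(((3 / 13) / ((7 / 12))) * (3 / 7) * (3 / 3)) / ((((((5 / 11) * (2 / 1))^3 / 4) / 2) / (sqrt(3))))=3.13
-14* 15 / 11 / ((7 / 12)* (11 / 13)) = -4680 / 121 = -38.68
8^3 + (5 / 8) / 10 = 8193 / 16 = 512.06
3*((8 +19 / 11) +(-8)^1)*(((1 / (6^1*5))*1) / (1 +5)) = 0.03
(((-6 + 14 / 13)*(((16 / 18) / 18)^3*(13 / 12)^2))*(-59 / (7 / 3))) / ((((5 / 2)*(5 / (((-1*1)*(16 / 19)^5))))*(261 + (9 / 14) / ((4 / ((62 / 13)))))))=-21412559454208 / 9403721255416162275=-0.00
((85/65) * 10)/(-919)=-170/11947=-0.01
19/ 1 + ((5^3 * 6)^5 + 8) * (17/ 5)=4034179687500231/ 5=806835937500046.20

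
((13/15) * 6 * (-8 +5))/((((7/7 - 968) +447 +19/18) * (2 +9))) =1404/513755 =0.00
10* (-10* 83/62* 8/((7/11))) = -365200/217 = -1682.95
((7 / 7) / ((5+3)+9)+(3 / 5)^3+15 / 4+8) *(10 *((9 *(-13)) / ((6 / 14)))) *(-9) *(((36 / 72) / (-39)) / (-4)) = 6439293 / 6800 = 946.95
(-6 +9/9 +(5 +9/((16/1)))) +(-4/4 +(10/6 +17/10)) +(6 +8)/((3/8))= 40.26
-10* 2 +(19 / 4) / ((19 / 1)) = -79 / 4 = -19.75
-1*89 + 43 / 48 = -4229 / 48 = -88.10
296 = 296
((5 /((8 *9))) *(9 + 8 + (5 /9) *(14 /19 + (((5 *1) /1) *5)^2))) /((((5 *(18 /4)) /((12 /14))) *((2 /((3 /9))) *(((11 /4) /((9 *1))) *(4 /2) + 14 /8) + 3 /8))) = 27712 /417753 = 0.07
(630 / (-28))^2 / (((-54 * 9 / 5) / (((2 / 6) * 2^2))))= -125 / 18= -6.94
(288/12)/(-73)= -0.33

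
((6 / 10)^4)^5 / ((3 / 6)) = 0.00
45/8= 5.62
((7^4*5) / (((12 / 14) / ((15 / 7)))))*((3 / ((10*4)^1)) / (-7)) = -5145 / 16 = -321.56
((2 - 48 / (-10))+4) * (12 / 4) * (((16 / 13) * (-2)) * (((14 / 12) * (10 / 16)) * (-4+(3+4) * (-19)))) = 103572 / 13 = 7967.08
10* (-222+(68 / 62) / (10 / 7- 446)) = -53542555 / 24118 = -2220.02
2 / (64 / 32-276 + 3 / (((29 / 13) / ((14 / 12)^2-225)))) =-696 / 200015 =-0.00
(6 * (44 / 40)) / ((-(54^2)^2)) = -11 / 14171760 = -0.00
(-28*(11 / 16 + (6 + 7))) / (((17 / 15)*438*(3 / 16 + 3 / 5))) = -0.98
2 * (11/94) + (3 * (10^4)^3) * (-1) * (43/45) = -404199999999967/141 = -2866666666666.43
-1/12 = -0.08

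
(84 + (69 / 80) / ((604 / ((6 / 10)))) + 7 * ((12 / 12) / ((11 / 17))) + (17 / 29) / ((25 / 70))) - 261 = -12681131407 / 77070400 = -164.54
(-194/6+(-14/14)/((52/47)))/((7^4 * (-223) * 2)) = 5185/167051976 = 0.00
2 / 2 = 1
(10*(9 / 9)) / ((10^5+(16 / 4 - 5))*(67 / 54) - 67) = 12 / 148807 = 0.00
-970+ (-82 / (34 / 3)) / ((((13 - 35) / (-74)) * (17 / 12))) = -3138242 / 3179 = -987.18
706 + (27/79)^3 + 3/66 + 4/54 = 206809504667/292865166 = 706.16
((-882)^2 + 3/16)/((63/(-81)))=-112021083/112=-1000188.24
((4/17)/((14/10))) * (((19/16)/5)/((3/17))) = 19/84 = 0.23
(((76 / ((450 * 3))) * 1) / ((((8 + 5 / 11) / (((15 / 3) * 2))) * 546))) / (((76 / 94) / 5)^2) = 121495 / 26049114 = 0.00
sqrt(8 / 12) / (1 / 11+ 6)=11*sqrt(6) / 201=0.13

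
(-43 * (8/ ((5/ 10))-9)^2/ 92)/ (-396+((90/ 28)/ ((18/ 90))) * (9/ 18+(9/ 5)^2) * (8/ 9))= 14749/ 220616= 0.07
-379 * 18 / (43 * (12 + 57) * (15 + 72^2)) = -758 / 1713937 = -0.00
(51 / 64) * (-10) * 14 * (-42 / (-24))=-12495 / 64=-195.23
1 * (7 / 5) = 7 / 5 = 1.40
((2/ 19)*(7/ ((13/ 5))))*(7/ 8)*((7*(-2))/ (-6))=1715/ 2964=0.58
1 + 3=4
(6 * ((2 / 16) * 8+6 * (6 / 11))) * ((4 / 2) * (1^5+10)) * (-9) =-5076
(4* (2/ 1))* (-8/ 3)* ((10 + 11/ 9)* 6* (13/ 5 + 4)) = -142208/ 15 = -9480.53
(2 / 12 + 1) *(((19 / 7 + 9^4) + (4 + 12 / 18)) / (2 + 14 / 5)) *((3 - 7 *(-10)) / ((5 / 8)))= 5034664 / 27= 186469.04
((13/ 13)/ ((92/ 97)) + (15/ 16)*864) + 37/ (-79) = 5891339/ 7268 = 810.59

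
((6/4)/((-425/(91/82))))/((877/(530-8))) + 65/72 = 990747017/1100284200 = 0.90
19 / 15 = 1.27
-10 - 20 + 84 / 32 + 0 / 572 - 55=-659 / 8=-82.38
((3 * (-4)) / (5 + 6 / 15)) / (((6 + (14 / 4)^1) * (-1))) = 0.23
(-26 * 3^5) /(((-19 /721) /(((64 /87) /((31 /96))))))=9329209344 /17081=546174.66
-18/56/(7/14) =-9/14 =-0.64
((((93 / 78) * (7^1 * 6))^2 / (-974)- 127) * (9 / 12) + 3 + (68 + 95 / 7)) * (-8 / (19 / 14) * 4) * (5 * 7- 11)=11158466880 / 1563757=7135.68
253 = 253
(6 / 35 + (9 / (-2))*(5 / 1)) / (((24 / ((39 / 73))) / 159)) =-79.03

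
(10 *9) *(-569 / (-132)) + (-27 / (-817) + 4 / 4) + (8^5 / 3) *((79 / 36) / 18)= 7515072925 / 4367682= 1720.61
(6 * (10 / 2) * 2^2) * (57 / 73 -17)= -142080 / 73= -1946.30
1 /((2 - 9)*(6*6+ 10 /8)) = -4 /1043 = -0.00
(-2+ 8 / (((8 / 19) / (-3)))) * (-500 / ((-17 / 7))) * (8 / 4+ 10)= -2478000 / 17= -145764.71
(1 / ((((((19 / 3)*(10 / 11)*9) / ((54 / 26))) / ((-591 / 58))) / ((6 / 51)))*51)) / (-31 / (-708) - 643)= 627642 / 428336189905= 0.00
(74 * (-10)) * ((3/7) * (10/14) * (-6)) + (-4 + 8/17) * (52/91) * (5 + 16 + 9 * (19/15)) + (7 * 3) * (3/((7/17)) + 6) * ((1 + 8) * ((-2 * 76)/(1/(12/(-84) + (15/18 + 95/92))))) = -12575190042/19159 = -656359.42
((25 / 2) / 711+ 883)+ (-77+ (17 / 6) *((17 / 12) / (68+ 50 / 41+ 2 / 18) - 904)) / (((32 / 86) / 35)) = -575731009986793 / 2328257664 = -247279.77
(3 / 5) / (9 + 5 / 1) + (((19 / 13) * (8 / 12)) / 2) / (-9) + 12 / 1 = 294563 / 24570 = 11.99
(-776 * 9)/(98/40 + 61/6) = -419040/757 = -553.55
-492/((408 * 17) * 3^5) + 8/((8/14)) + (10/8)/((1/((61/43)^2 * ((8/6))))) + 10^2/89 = 427072058525/23113250694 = 18.48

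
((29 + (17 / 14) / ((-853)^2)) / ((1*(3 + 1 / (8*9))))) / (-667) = -0.01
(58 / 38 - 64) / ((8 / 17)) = -20179 / 152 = -132.76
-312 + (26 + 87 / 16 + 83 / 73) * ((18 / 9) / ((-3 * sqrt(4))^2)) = -6521441 / 21024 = -310.19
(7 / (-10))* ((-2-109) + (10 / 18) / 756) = 755239 / 9720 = 77.70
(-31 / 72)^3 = -29791 / 373248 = -0.08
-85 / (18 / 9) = -85 / 2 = -42.50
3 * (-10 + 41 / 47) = -1287 / 47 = -27.38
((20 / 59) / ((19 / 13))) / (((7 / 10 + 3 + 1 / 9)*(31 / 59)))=23400 / 202027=0.12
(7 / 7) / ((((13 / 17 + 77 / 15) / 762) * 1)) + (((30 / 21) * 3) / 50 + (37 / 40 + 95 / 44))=38322397 / 289520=132.37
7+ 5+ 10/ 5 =14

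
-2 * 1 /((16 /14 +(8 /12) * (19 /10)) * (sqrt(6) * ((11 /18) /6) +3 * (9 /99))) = -244944 /13133 +91476 * sqrt(6) /13133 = -1.59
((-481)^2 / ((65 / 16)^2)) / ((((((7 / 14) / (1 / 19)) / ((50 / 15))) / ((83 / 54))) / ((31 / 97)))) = 1803487744 / 746415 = 2416.20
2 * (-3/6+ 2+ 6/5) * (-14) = -378/5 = -75.60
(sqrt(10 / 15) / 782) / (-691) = -0.00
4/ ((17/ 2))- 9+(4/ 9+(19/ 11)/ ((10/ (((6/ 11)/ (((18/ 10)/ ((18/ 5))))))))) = -7.90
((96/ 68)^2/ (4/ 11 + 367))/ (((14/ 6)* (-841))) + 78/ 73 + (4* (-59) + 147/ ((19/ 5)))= -207930581919709/ 1059533470709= -196.25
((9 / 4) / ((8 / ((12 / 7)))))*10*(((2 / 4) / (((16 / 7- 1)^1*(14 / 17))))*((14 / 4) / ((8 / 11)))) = 2805 / 256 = 10.96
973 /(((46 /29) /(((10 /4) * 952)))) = 33578230 /23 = 1459923.04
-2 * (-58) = 116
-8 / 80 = -1 / 10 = -0.10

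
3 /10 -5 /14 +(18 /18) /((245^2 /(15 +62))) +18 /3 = 50971 /8575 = 5.94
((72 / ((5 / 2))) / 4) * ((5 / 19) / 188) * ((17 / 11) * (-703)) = -5661 / 517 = -10.95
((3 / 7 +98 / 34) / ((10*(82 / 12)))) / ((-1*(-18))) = 197 / 73185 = 0.00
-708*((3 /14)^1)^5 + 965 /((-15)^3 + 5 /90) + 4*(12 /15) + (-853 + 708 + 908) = 31267124881269 /40840337720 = 765.59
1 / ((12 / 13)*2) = 13 / 24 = 0.54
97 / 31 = 3.13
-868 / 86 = -434 / 43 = -10.09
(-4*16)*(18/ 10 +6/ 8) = -816/ 5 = -163.20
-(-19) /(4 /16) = 76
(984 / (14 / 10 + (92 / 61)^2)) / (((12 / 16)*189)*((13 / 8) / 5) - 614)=-976390400 / 2070813641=-0.47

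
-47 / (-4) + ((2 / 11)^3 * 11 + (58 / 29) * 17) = 22175 / 484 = 45.82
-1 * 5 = -5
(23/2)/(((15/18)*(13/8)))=552/65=8.49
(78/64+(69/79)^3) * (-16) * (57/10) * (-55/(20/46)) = 428892206589/19721560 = 21747.38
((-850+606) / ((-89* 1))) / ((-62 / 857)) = -104554 / 2759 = -37.90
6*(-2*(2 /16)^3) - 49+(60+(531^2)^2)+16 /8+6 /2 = 10176256708733 /128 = 79502005536.98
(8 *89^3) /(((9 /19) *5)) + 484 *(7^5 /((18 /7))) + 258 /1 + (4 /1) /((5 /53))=5544979.91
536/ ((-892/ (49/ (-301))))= 938/ 9589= 0.10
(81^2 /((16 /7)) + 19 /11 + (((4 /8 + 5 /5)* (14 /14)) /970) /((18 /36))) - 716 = 184050489 /85360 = 2156.17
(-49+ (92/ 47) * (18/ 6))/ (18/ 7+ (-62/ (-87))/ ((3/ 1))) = -3703329/ 241204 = -15.35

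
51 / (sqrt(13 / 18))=153* sqrt(26) / 13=60.01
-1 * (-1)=1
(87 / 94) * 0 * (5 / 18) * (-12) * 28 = 0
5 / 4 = 1.25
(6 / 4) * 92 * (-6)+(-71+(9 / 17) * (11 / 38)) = -580655 / 646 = -898.85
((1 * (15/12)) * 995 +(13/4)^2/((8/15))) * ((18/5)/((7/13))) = 540657/64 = 8447.77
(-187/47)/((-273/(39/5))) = 187/1645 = 0.11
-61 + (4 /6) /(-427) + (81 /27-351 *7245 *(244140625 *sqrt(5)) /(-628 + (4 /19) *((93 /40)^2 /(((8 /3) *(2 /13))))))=-74300 /1281 + 3282398437500000000 *sqrt(5) /3305543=2220411604174.37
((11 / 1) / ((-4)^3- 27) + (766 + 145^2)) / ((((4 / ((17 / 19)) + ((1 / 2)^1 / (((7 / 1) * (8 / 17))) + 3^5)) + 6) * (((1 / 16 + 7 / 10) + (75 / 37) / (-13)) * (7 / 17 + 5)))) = 399132201600 / 15249404363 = 26.17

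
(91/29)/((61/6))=546/1769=0.31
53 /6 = 8.83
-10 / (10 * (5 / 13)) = -13 / 5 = -2.60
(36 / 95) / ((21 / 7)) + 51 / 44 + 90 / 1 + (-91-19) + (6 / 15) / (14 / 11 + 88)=-38400261 / 2052380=-18.71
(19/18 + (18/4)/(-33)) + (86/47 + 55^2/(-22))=-1253993/9306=-134.75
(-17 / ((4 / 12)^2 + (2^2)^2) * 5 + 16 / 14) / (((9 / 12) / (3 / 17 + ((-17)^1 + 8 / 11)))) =1443080 / 16269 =88.70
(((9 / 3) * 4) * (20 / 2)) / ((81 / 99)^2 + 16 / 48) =119.67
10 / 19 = 0.53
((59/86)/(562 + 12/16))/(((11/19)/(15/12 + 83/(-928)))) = 1207317/494031472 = 0.00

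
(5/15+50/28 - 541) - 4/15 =-539.15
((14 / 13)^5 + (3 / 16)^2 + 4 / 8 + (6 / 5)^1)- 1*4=-387963687 / 475255040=-0.82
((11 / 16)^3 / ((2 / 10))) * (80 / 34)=33275 / 8704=3.82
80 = 80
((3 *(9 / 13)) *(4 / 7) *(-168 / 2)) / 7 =-1296 / 91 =-14.24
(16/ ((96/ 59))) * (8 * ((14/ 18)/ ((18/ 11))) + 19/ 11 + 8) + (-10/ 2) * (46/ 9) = 574625/ 5346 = 107.49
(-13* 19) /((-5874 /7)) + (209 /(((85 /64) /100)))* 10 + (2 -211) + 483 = 15741515285 /99858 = 157639.00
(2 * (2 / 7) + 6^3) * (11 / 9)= 16676 / 63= 264.70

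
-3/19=-0.16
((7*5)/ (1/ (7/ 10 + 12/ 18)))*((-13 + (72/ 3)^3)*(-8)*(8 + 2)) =-158550280/ 3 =-52850093.33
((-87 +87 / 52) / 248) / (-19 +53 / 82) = 181917 / 9704240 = 0.02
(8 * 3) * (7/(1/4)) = 672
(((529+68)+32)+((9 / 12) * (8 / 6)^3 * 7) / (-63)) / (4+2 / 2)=50933 / 405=125.76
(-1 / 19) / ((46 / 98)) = -49 / 437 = -0.11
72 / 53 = 1.36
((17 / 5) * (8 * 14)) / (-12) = -476 / 15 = -31.73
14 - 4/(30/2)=206/15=13.73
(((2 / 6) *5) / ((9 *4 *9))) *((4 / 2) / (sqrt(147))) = 0.00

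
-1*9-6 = -15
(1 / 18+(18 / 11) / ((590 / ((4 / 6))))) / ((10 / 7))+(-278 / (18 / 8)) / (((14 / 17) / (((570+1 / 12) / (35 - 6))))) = -1049112572861 / 355716900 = -2949.29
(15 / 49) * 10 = 150 / 49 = 3.06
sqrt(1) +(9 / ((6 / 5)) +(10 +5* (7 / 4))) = 27.25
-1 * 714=-714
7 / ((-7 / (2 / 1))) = -2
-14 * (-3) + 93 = 135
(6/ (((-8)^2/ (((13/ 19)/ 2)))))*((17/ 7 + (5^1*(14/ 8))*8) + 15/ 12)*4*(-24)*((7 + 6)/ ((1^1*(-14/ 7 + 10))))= -368.64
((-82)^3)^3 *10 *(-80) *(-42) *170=-957442871940252278784000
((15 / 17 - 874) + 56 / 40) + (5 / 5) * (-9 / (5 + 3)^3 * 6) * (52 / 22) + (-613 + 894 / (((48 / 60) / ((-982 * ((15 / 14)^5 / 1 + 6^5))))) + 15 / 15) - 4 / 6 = -51502372177282863443 / 6034385280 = -8534816685.96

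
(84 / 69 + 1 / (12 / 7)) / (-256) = -497 / 70656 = -0.01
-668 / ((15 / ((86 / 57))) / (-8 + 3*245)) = -41764696 / 855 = -48847.60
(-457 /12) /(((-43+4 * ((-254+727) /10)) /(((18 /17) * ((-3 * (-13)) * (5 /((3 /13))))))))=-5792475 /24854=-233.06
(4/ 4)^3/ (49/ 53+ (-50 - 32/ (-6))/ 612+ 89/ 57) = 924426/ 2230591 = 0.41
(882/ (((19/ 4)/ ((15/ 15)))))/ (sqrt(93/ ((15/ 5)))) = 3528 *sqrt(31)/ 589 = 33.35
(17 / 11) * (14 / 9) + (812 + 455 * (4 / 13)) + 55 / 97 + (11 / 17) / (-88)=1247190229 / 1306008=954.96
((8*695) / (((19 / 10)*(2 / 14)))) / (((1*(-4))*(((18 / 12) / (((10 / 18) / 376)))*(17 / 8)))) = -973000 / 409887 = -2.37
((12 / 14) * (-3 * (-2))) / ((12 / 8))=24 / 7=3.43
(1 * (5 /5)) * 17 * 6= 102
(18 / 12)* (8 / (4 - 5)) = -12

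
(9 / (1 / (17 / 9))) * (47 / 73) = 799 / 73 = 10.95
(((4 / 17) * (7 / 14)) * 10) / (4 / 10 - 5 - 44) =-100 / 4131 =-0.02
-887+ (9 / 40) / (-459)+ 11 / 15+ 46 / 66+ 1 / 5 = -885.37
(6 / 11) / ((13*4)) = 3 / 286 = 0.01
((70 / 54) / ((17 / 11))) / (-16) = -385 / 7344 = -0.05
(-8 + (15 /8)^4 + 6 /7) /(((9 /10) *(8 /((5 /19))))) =3739375 /19611648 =0.19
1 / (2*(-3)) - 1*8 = -49 / 6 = -8.17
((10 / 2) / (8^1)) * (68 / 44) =85 / 88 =0.97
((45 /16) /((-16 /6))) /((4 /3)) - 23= -23.79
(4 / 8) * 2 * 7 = 7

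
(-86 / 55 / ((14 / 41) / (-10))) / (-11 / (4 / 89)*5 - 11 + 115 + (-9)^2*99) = 14104 / 2124969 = 0.01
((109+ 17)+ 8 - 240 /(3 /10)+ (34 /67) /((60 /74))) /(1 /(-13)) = 8693113 /1005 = 8649.86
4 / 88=1 / 22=0.05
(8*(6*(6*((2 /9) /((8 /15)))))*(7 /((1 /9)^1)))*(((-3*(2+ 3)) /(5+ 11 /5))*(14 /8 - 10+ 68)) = -1882125 /2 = -941062.50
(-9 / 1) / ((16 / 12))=-27 / 4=-6.75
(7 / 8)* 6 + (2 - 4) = 13 / 4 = 3.25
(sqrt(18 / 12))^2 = 1.50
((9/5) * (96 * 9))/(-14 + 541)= 7776/2635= 2.95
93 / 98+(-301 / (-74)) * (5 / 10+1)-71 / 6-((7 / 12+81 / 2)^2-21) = -1671.62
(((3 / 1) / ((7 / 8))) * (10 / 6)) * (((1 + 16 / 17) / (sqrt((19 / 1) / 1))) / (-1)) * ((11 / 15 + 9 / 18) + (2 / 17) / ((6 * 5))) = -27764 * sqrt(19) / 38437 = -3.15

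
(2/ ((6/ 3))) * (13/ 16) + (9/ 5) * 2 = 353/ 80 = 4.41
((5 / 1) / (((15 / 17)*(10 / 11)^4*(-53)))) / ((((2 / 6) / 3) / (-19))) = 14187129 / 530000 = 26.77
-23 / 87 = -0.26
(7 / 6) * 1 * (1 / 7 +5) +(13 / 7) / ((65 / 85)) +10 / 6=10.10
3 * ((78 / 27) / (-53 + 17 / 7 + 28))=-91 / 237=-0.38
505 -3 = 502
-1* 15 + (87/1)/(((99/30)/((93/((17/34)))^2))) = 10032675/11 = 912061.36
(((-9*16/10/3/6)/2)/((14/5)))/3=-1/21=-0.05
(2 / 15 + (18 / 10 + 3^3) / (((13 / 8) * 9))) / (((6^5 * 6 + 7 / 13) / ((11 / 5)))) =902 / 9098025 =0.00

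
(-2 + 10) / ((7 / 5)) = 40 / 7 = 5.71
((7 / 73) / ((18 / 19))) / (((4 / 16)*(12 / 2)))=133 / 1971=0.07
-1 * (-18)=18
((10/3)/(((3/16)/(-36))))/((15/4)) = -512/3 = -170.67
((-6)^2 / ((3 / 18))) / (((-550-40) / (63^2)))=-428652 / 295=-1453.06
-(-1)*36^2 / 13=1296 / 13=99.69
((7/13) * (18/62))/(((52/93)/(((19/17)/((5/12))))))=0.75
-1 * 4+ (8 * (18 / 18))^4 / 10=2028 / 5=405.60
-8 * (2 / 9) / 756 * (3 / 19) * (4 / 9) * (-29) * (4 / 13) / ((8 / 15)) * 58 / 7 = 0.02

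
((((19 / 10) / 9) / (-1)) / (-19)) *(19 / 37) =19 / 3330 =0.01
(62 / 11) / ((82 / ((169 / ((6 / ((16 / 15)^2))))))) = 670592 / 304425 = 2.20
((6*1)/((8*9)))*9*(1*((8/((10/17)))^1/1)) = 10.20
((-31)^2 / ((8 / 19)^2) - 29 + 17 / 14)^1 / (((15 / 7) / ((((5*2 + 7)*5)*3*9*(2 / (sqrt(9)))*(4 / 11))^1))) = 123215949 / 88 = 1400181.24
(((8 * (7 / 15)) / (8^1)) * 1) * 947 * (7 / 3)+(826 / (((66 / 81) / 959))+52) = 481757578 / 495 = 973247.63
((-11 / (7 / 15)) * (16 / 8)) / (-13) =330 / 91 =3.63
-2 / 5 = -0.40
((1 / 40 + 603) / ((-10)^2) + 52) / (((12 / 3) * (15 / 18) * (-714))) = -232121 / 9520000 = -0.02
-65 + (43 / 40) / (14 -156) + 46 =-107963 / 5680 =-19.01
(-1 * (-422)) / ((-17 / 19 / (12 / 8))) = -12027 / 17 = -707.47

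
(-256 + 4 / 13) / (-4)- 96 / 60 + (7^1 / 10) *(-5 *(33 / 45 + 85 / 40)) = 32647 / 624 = 52.32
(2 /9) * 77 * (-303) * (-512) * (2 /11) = 1447936 /3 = 482645.33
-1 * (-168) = 168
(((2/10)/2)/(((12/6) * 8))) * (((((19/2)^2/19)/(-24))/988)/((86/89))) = -89/68689920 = -0.00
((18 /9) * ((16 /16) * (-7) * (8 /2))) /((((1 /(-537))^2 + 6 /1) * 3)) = -5382888 /1730215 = -3.11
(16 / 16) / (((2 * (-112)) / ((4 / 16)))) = -1 / 896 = -0.00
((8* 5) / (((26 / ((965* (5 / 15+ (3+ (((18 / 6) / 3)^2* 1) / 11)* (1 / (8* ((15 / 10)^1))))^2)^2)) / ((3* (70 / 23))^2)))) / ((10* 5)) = 4511212421625 / 15490178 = 291230.51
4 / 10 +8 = 42 / 5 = 8.40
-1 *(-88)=88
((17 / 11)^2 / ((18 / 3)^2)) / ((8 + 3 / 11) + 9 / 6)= 0.01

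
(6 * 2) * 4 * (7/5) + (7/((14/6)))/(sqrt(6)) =sqrt(6)/2 + 336/5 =68.42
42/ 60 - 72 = -713/ 10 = -71.30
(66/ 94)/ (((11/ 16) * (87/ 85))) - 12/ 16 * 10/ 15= 1357/ 2726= 0.50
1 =1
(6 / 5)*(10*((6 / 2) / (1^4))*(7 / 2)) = 126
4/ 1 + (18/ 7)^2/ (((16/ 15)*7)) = 6703/ 1372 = 4.89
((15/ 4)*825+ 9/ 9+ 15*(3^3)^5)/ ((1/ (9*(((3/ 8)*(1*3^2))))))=209210072157/ 32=6537814754.91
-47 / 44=-1.07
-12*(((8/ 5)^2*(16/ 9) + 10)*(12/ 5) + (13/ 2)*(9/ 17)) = -978278/ 2125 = -460.37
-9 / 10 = -0.90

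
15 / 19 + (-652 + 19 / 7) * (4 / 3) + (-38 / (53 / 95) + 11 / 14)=-13142893 / 14098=-932.25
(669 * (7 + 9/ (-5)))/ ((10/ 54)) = 469638/ 25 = 18785.52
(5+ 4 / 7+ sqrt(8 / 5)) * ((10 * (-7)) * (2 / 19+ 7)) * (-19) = 3780 * sqrt(10)+ 52650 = 64603.41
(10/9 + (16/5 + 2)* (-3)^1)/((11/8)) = -5216/495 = -10.54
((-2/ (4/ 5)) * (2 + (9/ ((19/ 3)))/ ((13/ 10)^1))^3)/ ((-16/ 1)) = 69678710/ 15069223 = 4.62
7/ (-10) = -7/ 10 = -0.70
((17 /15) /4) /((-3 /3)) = -17 /60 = -0.28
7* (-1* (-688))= 4816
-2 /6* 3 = -1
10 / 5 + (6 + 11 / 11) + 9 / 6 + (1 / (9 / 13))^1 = 215 / 18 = 11.94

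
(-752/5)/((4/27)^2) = -34263/5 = -6852.60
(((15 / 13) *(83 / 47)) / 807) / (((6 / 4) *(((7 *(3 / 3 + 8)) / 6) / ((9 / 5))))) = 332 / 1150513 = 0.00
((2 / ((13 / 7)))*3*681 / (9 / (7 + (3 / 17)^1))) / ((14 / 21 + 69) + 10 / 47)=54667956 / 2177513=25.11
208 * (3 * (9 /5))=5616 /5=1123.20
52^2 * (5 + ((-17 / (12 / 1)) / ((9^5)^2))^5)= 108364844256775727778172667986354016287014141982557187207 / 8015151202424240220279043490114942033063176182159552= 13520.00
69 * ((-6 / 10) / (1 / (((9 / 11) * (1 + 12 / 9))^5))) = -1049.86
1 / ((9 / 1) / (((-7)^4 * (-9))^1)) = -2401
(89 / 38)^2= 7921 / 1444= 5.49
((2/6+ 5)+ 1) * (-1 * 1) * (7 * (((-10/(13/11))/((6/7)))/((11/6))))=9310/39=238.72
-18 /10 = -9 /5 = -1.80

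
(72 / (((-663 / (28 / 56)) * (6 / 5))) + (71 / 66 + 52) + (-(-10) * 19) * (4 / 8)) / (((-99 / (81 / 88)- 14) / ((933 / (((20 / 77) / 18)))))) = -380742089301 / 4835480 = -78739.25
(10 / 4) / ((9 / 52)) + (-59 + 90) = 409 / 9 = 45.44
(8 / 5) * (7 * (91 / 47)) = 5096 / 235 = 21.69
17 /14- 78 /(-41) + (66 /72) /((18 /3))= 67561 /20664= 3.27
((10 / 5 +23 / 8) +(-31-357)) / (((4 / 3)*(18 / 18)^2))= -9195 / 32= -287.34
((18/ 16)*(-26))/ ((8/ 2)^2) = -117/ 64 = -1.83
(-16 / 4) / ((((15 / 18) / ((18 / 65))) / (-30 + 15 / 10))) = 12312 / 325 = 37.88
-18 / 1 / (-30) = 3 / 5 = 0.60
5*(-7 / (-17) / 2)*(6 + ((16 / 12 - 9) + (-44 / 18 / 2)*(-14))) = 15.90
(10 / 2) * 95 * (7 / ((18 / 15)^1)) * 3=16625 / 2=8312.50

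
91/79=1.15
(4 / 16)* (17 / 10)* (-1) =-17 / 40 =-0.42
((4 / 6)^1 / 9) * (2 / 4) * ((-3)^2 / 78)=1 / 234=0.00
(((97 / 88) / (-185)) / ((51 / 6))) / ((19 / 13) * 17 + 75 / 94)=-59267 / 2168207030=-0.00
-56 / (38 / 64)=-1792 / 19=-94.32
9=9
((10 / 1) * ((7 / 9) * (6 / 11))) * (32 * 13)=58240 / 33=1764.85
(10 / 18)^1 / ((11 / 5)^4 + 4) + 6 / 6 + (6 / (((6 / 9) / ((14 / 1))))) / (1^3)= 19595288 / 154269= 127.02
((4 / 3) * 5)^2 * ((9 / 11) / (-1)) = -400 / 11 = -36.36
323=323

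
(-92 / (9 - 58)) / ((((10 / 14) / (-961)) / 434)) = -5481544 / 5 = -1096308.80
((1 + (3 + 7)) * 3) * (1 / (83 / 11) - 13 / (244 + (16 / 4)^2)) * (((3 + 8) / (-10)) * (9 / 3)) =-149193 / 16600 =-8.99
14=14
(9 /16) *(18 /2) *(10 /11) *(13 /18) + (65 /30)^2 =12701 /1584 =8.02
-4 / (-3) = 4 / 3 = 1.33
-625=-625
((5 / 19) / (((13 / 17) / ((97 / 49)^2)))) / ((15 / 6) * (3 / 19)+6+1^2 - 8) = -2.23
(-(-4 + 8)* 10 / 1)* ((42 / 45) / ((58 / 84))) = -1568 / 29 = -54.07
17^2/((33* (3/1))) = 289/99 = 2.92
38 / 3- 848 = -835.33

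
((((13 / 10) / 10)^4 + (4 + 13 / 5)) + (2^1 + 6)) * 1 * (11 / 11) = 1460028561 / 100000000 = 14.60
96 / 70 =48 / 35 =1.37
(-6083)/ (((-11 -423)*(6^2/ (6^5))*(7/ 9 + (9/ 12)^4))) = 216235008/ 78151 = 2766.89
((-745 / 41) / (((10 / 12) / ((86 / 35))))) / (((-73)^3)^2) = -76884 / 217164614724715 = -0.00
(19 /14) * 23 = 437 /14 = 31.21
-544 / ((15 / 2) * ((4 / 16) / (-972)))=1410048 / 5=282009.60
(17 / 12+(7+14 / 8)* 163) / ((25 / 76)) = 325508 / 75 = 4340.11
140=140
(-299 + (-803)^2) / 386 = 322255 / 193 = 1669.72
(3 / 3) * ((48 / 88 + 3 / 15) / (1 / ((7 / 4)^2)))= 2009 / 880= 2.28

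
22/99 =2/9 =0.22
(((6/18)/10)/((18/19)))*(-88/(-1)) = 418/135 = 3.10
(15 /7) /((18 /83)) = 415 /42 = 9.88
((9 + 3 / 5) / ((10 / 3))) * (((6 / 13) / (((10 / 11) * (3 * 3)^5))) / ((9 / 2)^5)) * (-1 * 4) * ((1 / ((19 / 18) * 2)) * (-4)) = 45056 / 443022503625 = 0.00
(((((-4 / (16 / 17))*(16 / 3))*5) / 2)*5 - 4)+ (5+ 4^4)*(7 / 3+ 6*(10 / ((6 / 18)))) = 141905 / 3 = 47301.67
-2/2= -1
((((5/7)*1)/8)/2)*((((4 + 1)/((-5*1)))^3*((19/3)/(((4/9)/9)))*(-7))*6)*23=176985/32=5530.78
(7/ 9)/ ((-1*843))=-7/ 7587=-0.00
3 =3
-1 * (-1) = 1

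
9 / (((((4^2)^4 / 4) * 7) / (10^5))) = 28125 / 3584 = 7.85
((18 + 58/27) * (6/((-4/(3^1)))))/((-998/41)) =5576/1497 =3.72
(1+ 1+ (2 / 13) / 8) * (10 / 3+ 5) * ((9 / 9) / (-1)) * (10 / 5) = -875 / 26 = -33.65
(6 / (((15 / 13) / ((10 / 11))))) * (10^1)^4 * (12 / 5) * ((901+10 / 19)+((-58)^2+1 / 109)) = 1002248832000 / 2071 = 483944390.15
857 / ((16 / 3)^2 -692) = -7713 / 5972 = -1.29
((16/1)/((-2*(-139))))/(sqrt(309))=8*sqrt(309)/42951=0.00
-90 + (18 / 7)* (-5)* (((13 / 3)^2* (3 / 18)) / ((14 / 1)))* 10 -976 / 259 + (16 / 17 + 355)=21583762 / 92463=233.43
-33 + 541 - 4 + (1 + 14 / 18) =4552 / 9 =505.78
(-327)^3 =-34965783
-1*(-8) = 8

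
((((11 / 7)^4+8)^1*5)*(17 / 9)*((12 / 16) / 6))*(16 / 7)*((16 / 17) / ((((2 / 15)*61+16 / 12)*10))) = 451320 / 1193297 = 0.38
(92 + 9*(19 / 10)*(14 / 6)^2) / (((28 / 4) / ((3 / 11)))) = 5553 / 770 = 7.21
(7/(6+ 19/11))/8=77/680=0.11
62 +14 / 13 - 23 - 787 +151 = -7747 / 13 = -595.92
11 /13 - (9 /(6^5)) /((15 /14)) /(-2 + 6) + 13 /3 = 5.18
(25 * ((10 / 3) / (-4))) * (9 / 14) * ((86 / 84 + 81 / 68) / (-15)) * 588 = 1162.87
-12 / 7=-1.71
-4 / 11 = -0.36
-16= -16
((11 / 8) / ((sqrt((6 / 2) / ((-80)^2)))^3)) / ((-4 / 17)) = -575810.67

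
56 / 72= 7 / 9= 0.78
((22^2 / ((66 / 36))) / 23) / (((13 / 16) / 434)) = 1833216 / 299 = 6131.16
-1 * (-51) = 51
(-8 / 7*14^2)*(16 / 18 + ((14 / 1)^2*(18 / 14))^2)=-128025856 / 9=-14225095.11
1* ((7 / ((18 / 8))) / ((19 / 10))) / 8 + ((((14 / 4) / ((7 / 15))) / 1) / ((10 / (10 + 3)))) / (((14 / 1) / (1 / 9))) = 2701 / 9576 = 0.28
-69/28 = -2.46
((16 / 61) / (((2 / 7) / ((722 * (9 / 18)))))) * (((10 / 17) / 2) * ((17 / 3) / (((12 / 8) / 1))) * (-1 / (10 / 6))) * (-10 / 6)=202160 / 549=368.23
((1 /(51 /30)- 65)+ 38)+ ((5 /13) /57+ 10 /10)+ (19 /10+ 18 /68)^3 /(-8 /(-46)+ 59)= -25.23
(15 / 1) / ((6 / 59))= 295 / 2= 147.50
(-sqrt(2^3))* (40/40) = -2* sqrt(2) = -2.83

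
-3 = -3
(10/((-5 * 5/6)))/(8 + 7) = -4/25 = -0.16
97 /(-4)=-97 /4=-24.25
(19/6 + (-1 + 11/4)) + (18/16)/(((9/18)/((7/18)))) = 139/24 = 5.79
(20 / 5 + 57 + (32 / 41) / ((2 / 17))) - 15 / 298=825739 / 12218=67.58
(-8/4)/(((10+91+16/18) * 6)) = -3/917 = -0.00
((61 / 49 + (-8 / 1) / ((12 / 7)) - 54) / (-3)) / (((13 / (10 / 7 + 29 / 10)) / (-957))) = -271960579 / 44590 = -6099.14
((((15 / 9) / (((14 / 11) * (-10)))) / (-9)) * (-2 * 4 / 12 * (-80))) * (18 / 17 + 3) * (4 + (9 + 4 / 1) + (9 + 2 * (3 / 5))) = 16192 / 189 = 85.67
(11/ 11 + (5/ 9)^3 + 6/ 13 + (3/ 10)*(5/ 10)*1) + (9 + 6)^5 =143932275451/ 189540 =759376.78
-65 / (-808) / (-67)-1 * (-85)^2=-391132665 / 54136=-7225.00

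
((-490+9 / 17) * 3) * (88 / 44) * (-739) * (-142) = -5239134588 / 17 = -308184387.53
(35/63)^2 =25/81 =0.31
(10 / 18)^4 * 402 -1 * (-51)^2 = -5604637 / 2187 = -2562.71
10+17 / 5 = 67 / 5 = 13.40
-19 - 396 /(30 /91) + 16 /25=-30489 /25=-1219.56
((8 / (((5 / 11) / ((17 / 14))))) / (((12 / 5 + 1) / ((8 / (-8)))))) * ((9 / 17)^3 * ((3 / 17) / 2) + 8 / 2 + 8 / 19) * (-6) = 1857646692 / 11108293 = 167.23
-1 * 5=-5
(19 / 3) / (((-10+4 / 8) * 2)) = -1 / 3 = -0.33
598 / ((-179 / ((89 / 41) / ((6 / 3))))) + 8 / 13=-3.01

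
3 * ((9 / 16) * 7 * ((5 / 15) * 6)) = 189 / 8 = 23.62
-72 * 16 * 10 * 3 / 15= -2304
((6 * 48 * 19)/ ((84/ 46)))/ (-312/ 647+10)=6785736/ 21553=314.84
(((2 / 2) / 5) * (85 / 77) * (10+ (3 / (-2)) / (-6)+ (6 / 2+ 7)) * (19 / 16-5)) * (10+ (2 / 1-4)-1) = -119.31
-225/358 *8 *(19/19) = -900/179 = -5.03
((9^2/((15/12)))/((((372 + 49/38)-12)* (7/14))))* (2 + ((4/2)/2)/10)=0.75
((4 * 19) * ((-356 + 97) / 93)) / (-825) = 19684 / 76725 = 0.26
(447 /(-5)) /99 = -149 /165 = -0.90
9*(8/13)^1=72/13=5.54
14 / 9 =1.56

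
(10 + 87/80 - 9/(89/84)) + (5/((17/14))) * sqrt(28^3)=18463/7120 + 3920 * sqrt(7)/17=612.67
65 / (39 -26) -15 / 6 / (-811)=5.00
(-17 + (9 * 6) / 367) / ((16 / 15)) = -15.80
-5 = -5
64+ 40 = 104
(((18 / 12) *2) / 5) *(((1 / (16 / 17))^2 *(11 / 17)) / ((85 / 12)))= 99 / 1600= 0.06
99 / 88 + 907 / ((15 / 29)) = 210559 / 120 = 1754.66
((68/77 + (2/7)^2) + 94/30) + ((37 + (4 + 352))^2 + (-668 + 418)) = 1246732048/8085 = 154203.10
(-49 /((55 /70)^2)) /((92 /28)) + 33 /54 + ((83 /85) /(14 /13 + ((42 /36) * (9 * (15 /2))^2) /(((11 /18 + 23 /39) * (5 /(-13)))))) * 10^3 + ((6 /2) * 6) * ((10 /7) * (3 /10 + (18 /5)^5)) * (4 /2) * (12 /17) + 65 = 1969259383496932946911 /89499558843213750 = 22003.01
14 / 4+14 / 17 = 147 / 34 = 4.32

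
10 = 10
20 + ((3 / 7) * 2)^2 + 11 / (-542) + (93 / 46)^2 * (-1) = 467190643 / 28098364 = 16.63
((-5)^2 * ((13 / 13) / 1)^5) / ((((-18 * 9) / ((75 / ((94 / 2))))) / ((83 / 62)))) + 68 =10648333 / 157356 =67.67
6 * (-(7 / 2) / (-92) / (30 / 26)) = 0.20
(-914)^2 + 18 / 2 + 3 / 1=835408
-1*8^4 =-4096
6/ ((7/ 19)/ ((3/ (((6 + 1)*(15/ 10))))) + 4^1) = 1.13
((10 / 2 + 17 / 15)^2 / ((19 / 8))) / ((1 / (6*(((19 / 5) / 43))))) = 135424 / 16125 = 8.40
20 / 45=4 / 9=0.44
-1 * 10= -10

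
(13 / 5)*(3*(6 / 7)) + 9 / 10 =531 / 70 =7.59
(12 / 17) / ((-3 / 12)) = -48 / 17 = -2.82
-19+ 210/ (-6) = -54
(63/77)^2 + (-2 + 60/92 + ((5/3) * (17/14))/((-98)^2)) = -761322229/1122573144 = -0.68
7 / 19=0.37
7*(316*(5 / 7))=1580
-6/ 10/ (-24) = 1/ 40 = 0.02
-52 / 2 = -26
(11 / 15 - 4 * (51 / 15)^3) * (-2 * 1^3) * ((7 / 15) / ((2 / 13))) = 5339971 / 5625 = 949.33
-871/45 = -19.36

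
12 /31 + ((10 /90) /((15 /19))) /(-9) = 13991 /37665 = 0.37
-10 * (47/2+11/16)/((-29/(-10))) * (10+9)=-183825/116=-1584.70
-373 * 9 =-3357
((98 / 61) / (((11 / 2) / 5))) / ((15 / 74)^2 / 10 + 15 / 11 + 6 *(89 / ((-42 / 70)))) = -306656 / 186582103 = -0.00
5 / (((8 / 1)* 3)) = 5 / 24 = 0.21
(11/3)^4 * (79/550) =105149/4050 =25.96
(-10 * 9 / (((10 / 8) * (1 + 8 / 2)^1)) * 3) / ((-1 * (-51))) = -72 / 85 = -0.85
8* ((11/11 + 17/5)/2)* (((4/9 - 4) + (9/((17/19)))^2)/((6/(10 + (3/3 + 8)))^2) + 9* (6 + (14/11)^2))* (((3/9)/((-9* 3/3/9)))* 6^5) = -759584942656/15895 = -47787665.47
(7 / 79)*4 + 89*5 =35183 / 79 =445.35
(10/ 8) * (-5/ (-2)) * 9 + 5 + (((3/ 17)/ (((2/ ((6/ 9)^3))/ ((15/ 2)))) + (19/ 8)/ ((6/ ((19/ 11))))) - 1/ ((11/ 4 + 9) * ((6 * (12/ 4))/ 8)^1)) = 33.97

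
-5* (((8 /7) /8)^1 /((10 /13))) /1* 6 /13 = -3 /7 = -0.43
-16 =-16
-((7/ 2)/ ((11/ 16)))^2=-3136/ 121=-25.92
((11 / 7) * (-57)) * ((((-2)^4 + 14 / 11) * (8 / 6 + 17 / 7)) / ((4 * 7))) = -207.86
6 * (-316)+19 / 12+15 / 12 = -11359 / 6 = -1893.17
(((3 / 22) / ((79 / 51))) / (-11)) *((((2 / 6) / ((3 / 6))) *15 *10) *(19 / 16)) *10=-363375 / 38236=-9.50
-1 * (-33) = 33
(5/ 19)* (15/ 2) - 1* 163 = -6119/ 38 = -161.03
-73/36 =-2.03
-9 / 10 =-0.90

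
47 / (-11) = -47 / 11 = -4.27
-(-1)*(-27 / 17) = -27 / 17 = -1.59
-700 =-700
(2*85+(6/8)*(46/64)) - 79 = 11717/128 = 91.54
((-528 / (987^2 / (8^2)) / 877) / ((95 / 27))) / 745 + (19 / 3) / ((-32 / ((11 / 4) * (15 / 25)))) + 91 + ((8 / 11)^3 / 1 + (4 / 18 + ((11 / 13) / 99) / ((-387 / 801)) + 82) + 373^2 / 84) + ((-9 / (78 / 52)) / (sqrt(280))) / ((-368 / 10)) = 3 * sqrt(70) / 2576 + 3511875196802233042167559 / 1919518733811171292800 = 1829.57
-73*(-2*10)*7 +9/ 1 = 10229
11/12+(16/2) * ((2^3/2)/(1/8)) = 3083/12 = 256.92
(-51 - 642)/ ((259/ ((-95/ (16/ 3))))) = 28215/ 592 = 47.66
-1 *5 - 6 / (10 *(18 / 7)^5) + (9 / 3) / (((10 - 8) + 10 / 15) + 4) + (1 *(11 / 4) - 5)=-21431911 / 3149280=-6.81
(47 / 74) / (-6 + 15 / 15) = -47 / 370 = -0.13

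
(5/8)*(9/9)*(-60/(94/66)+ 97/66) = -630605/24816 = -25.41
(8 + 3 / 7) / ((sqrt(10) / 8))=236* sqrt(10) / 35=21.32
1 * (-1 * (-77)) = 77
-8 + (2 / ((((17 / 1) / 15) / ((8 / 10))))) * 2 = -88 / 17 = -5.18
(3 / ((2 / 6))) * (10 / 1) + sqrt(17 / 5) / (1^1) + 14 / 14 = sqrt(85) / 5 + 91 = 92.84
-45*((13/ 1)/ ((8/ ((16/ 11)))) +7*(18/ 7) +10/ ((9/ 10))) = -15580/ 11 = -1416.36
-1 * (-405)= 405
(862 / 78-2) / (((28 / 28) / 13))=353 / 3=117.67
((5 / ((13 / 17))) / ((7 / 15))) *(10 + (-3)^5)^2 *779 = 592540571.70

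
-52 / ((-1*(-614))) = -0.08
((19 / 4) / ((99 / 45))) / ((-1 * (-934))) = 0.00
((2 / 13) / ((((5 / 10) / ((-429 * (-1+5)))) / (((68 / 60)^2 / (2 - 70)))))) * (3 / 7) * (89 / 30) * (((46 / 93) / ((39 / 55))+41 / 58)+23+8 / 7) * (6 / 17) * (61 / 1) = 4493255529554 / 644245875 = 6974.44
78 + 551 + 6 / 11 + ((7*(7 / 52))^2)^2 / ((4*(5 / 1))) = 1012722228811 / 1608555520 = 629.58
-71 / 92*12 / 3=-3.09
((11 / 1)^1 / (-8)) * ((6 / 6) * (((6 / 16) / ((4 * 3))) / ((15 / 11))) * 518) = -31339 / 1920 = -16.32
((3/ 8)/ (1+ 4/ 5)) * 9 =15/ 8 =1.88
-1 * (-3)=3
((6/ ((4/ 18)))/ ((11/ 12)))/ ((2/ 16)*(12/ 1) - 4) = -11.78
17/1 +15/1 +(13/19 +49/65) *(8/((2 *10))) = 201152/6175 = 32.58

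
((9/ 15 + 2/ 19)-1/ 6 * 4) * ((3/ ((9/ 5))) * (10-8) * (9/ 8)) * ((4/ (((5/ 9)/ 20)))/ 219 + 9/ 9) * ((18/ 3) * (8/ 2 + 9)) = 51909/ 2774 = 18.71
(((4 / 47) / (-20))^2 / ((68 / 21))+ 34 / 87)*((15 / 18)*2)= 127682027 / 196026660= 0.65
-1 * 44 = -44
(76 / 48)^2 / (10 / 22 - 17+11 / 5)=-19855 / 113616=-0.17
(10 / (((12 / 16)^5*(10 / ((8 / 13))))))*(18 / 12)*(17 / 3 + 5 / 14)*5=2590720 / 22113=117.16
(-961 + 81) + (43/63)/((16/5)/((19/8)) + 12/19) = -10418635/11844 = -879.66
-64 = -64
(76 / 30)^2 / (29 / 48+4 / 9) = 23104 / 3775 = 6.12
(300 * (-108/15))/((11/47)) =-101520/11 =-9229.09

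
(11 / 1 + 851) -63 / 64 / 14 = 110327 / 128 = 861.93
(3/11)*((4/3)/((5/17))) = 68/55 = 1.24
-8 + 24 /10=-28 /5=-5.60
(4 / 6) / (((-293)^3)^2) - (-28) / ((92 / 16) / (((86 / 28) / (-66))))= -108826376488987922 / 480228021832222191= -0.23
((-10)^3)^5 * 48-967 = -48000000000000967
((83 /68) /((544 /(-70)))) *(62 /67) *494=-71.80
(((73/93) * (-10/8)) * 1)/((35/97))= -7081/2604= -2.72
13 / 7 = 1.86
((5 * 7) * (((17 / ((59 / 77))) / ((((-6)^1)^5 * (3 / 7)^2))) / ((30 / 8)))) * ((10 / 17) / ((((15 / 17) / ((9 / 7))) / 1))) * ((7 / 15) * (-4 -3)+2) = 1218679 / 7741980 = 0.16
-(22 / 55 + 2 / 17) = -44 / 85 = -0.52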